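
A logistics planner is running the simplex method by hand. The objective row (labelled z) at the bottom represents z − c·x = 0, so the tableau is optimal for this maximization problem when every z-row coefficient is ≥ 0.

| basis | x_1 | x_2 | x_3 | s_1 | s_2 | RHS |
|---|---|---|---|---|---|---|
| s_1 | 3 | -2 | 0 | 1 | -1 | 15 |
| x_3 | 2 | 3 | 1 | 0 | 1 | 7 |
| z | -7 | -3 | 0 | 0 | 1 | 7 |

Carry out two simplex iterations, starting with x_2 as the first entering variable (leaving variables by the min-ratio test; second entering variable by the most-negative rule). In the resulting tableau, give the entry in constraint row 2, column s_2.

1/2

Ratio test on column x_2 — row 1: entry -2 ≤ 0; row 2: 7/3 = 7/3. Minimum is 7/3 at row 2 (x_3 leaves); pivot element 3.
Divide row 2 by 3; eliminate column x_2 from the other rows.
Second iteration: most negative z-row entry is -5 in column x_1, so x_1 enters.
Ratio test on column x_1 — row 1: (59/3)/(13/3) = 59/13; row 2: (7/3)/(2/3) = 7/2. Minimum is 7/2 at row 2 (x_2 leaves); pivot element 2/3.
Divide row 2 by 2/3; eliminate column x_1 from the other rows.
After both pivots, the entry at constraint row 2, column s_2 is 1/2.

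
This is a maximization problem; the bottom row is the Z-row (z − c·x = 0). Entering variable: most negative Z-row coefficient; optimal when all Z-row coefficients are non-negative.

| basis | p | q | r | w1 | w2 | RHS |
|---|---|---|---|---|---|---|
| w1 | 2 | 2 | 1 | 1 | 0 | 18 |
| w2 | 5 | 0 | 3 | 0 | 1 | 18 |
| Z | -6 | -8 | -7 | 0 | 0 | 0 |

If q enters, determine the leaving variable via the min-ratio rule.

Column q entries and ratios — w1: 18/2 = 9; w2: 0 ≤ 0, skip.
Smallest ratio is 9 in the row of w1, so w1 leaves.

w1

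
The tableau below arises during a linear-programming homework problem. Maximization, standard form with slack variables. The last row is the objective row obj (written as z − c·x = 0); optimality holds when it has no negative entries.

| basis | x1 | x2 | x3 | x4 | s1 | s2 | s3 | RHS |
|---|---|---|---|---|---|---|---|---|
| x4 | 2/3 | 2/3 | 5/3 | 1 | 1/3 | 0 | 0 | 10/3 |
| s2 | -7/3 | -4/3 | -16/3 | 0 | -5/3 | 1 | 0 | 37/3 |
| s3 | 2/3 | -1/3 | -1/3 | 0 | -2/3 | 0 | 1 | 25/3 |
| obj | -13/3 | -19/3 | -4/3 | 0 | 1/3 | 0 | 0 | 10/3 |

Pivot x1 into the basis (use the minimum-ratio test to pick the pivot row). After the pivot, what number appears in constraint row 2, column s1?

-1/2

Ratio test on column x1 — row 1: (10/3)/(2/3) = 5; row 2: entry -7/3 ≤ 0; row 3: (25/3)/(2/3) = 25/2. Minimum is 5 at row 1 (x4 leaves); pivot element 2/3.
Divide row 1 by 2/3; eliminate column x1 from the other rows.
Row 2 update in column s1: -5/3 − (-7/3)·(1/2) = -1/2.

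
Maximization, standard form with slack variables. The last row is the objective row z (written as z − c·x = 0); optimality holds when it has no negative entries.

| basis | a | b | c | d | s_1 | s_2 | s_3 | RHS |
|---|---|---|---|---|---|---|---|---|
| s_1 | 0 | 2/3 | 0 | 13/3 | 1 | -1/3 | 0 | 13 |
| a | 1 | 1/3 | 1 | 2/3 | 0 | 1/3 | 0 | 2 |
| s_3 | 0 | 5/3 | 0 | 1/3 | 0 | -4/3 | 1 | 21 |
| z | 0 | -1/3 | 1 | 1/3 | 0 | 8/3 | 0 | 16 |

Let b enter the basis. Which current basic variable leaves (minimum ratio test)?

Column b entries and ratios — s_1: 13/(2/3) = 39/2; a: 2/(1/3) = 6; s_3: 21/(5/3) = 63/5.
Smallest ratio is 6 in the row of a, so a leaves.

a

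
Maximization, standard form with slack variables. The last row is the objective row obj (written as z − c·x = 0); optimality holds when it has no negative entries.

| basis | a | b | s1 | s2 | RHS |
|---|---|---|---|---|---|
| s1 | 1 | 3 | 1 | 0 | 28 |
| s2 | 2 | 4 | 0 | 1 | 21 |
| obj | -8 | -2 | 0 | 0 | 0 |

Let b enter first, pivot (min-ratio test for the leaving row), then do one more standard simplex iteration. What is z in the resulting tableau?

84

Ratio test on column b — row 1: 28/3 = 28/3; row 2: 21/4 = 21/4. Minimum is 21/4 at row 2 (s2 leaves); pivot element 4.
Pivot on row 2; the obj-row RHS becomes 0 − (-2)·(21/4) = 21/2.
Next entering variable (most negative obj-row entry -7): a.
Ratio test on column a — row 1: entry -1/2 ≤ 0; row 2: (21/4)/(1/2) = 21/2. Minimum is 21/2 at row 2 (b leaves); pivot element 1/2.
After the second pivot the obj-row RHS is 21/2 − (-7)·(21/2) = 84.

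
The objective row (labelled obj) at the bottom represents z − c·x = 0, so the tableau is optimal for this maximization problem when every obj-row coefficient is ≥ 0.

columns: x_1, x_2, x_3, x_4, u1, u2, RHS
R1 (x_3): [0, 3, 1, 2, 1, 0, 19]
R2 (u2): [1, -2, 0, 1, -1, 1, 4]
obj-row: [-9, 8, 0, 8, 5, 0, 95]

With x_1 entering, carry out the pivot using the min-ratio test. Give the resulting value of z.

131

Ratio test on column x_1 — row 1: entry 0 ≤ 0; row 2: 4/1 = 4. Minimum is 4 at row 2 (u2 leaves); pivot element 1.
Pivot on row 2; the obj-row RHS becomes 95 − (-9)·4 = 131.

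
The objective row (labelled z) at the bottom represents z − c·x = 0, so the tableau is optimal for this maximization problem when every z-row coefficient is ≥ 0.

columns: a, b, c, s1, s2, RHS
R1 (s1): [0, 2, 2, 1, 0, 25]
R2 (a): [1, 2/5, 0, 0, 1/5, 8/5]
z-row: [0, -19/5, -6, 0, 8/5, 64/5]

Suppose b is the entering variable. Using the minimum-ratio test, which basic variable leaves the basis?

Column b entries and ratios — s1: 25/2 = 25/2; a: (8/5)/(2/5) = 4.
Smallest ratio is 4 in the row of a, so a leaves.

a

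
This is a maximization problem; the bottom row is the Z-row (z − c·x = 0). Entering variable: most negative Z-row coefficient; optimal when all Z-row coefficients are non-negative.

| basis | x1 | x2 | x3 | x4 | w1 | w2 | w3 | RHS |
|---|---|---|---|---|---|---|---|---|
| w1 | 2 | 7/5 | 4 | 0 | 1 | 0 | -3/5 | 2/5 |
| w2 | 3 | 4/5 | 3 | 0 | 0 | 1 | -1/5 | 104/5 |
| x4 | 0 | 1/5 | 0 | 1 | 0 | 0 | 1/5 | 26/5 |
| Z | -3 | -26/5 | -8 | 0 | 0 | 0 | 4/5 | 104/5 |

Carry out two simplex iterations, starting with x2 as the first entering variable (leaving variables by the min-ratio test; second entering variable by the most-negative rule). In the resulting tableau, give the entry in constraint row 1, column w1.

Ratio test on column x2 — row 1: (2/5)/(7/5) = 2/7; row 2: (104/5)/(4/5) = 26; row 3: (26/5)/(1/5) = 26. Minimum is 2/7 at row 1 (w1 leaves); pivot element 7/5.
Divide row 1 by 7/5; eliminate column x2 from the other rows.
Second iteration: most negative Z-row entry is -10/7 in column w3, so w3 enters.
Ratio test on column w3 — row 1: entry -3/7 ≤ 0; row 2: (144/7)/(1/7) = 144; row 3: (36/7)/(2/7) = 18. Minimum is 18 at row 3 (x4 leaves); pivot element 2/7.
Divide row 3 by 2/7; eliminate column w3 from the other rows.
After both pivots, the entry at constraint row 1, column w1 is 1/2.

1/2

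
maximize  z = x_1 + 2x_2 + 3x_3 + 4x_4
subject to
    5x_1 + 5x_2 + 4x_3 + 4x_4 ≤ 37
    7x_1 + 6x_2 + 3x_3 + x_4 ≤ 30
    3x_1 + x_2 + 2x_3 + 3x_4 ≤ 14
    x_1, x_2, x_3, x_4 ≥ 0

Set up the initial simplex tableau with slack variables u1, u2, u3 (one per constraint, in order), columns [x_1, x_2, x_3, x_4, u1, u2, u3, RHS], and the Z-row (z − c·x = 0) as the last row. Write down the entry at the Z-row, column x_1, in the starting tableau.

The Z-row carries the negated objective coefficients: the x_1 entry is -1.

-1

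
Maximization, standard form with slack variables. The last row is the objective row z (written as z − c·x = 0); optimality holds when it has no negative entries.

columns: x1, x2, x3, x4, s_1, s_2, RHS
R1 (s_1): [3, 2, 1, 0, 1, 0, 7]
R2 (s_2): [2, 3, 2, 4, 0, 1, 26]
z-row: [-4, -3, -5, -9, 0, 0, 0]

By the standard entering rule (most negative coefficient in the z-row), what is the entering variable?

x4

Negative z-row entries: x1: -4, x2: -3, x3: -5, x4: -9.
The most negative is -9 in column x4, so x4 enters.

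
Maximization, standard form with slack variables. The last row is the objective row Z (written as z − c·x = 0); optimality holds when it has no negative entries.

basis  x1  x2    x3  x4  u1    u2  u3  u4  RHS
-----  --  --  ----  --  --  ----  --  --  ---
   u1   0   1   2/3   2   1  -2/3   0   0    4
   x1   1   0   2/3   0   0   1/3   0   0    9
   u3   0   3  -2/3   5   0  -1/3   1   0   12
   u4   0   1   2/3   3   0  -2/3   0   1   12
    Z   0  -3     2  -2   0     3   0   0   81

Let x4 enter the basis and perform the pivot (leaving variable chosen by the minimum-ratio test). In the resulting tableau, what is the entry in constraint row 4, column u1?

-3/2

Ratio test on column x4 — row 1: 4/2 = 2; row 2: entry 0 ≤ 0; row 3: 12/5 = 12/5; row 4: 12/3 = 4. Minimum is 2 at row 1 (u1 leaves); pivot element 2.
Divide row 1 by 2; eliminate column x4 from the other rows.
Row 4 update in column u1: 0 − 3·(1/2) = -3/2.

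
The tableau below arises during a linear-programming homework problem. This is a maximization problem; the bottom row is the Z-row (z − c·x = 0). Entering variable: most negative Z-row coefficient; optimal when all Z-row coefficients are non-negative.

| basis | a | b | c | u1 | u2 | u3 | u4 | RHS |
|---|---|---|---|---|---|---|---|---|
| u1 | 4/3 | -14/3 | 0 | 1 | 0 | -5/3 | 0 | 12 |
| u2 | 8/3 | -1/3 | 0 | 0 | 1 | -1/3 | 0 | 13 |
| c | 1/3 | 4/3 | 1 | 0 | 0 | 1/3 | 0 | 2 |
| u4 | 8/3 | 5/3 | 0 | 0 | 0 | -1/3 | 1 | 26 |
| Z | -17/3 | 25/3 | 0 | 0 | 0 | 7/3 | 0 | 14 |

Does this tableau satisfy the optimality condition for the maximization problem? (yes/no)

no

The Z-row has a negative entry -17/3 in column a, so it is not optimal.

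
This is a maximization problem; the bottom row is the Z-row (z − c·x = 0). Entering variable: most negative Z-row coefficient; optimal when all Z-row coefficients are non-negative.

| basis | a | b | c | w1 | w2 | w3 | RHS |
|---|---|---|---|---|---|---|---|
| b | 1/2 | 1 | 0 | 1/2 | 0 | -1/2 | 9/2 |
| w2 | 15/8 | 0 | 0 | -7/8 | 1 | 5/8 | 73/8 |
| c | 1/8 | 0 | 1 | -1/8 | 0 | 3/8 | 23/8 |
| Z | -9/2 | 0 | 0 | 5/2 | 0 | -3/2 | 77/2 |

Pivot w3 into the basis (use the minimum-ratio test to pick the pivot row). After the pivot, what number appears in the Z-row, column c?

4

Ratio test on column w3 — row 1: entry -1/2 ≤ 0; row 2: (73/8)/(5/8) = 73/5; row 3: (23/8)/(3/8) = 23/3. Minimum is 23/3 at row 3 (c leaves); pivot element 3/8.
Divide row 3 by 3/8; eliminate column w3 from the other rows.
Z-row update in column c: 0 − (-3/2)·(8/3) = 4.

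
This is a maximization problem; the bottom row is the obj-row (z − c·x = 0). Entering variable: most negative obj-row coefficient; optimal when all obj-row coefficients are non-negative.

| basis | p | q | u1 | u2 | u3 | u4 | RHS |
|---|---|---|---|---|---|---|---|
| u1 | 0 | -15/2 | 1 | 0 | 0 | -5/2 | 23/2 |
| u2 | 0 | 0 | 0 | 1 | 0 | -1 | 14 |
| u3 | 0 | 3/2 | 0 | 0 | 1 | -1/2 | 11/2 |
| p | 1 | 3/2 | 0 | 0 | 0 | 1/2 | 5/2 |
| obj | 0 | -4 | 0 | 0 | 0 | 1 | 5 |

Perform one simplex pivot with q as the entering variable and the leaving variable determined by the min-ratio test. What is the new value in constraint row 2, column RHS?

Ratio test on column q — row 1: entry -15/2 ≤ 0; row 2: entry 0 ≤ 0; row 3: (11/2)/(3/2) = 11/3; row 4: (5/2)/(3/2) = 5/3. Minimum is 5/3 at row 4 (p leaves); pivot element 3/2.
Divide row 4 by 3/2; eliminate column q from the other rows.
Row 2 update in column RHS: 14 − 0·(5/3) = 14.

14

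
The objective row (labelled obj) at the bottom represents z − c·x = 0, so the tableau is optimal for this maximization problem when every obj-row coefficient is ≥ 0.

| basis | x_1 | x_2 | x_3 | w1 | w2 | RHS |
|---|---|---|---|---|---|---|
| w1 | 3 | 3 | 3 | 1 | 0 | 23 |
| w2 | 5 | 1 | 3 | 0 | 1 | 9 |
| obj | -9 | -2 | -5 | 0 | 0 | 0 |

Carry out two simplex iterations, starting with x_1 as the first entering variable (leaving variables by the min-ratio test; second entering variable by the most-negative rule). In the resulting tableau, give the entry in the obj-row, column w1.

Ratio test on column x_1 — row 1: 23/3 = 23/3; row 2: 9/5 = 9/5. Minimum is 9/5 at row 2 (w2 leaves); pivot element 5.
Divide row 2 by 5; eliminate column x_1 from the other rows.
Second iteration: most negative obj-row entry is -1/5 in column x_2, so x_2 enters.
Ratio test on column x_2 — row 1: (88/5)/(12/5) = 22/3; row 2: (9/5)/(1/5) = 9. Minimum is 22/3 at row 1 (w1 leaves); pivot element 12/5.
Divide row 1 by 12/5; eliminate column x_2 from the other rows.
After both pivots, the entry at the obj-row, column w1 is 1/12.

1/12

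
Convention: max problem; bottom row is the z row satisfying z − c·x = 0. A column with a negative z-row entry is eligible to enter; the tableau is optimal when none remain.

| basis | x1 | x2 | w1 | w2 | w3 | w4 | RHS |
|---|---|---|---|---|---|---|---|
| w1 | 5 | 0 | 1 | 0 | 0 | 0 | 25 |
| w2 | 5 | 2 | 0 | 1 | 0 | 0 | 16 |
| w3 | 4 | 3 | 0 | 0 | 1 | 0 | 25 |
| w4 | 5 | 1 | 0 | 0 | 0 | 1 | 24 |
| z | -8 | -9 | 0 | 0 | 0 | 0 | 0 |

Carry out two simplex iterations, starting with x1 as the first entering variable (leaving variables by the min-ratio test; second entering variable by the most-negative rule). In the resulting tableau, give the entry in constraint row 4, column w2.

-1/2

Ratio test on column x1 — row 1: 25/5 = 5; row 2: 16/5 = 16/5; row 3: 25/4 = 25/4; row 4: 24/5 = 24/5. Minimum is 16/5 at row 2 (w2 leaves); pivot element 5.
Divide row 2 by 5; eliminate column x1 from the other rows.
Second iteration: most negative z-row entry is -29/5 in column x2, so x2 enters.
Ratio test on column x2 — row 1: entry -2 ≤ 0; row 2: (16/5)/(2/5) = 8; row 3: (61/5)/(7/5) = 61/7; row 4: entry -1 ≤ 0. Minimum is 8 at row 2 (x1 leaves); pivot element 2/5.
Divide row 2 by 2/5; eliminate column x2 from the other rows.
After both pivots, the entry at constraint row 4, column w2 is -1/2.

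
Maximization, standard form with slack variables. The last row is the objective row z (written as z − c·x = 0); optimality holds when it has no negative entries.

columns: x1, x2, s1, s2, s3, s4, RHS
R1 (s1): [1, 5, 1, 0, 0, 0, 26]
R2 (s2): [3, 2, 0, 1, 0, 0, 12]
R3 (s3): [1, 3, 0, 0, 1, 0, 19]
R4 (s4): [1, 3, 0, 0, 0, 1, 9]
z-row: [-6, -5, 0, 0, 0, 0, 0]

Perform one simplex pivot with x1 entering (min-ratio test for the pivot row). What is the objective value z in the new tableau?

Ratio test on column x1 — row 1: 26/1 = 26; row 2: 12/3 = 4; row 3: 19/1 = 19; row 4: 9/1 = 9. Minimum is 4 at row 2 (s2 leaves); pivot element 3.
Pivot on row 2; the z-row RHS becomes 0 − (-6)·4 = 24.

24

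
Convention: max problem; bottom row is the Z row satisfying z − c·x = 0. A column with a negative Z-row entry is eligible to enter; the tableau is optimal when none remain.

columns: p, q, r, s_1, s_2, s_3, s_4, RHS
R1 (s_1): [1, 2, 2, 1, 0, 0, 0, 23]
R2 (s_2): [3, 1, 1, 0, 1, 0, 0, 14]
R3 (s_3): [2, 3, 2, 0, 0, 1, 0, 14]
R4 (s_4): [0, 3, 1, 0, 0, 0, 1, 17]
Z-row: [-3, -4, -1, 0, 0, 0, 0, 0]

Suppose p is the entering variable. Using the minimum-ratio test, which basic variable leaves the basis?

s_2

Column p entries and ratios — s_1: 23/1 = 23; s_2: 14/3 = 14/3; s_3: 14/2 = 7; s_4: 0 ≤ 0, skip.
Smallest ratio is 14/3 in the row of s_2, so s_2 leaves.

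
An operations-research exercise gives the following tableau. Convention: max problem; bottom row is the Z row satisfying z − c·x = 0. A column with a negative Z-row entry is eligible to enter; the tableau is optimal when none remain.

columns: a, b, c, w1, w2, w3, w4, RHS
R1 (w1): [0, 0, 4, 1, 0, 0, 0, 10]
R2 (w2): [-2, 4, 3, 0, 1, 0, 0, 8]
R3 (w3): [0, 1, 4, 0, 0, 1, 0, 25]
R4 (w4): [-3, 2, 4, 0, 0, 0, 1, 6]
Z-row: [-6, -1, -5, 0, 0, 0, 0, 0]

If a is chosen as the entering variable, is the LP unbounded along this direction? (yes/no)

yes

Every constraint-row entry in column a is ≤ 0, so increasing a is unbounded.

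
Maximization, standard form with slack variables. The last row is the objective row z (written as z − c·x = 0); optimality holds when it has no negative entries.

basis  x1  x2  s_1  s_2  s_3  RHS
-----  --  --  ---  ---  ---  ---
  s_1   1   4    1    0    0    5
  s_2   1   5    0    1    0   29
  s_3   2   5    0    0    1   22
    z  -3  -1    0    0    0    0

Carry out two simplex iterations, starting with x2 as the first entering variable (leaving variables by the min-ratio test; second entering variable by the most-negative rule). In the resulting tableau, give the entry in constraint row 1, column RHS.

Ratio test on column x2 — row 1: 5/4 = 5/4; row 2: 29/5 = 29/5; row 3: 22/5 = 22/5. Minimum is 5/4 at row 1 (s_1 leaves); pivot element 4.
Divide row 1 by 4; eliminate column x2 from the other rows.
Second iteration: most negative z-row entry is -11/4 in column x1, so x1 enters.
Ratio test on column x1 — row 1: (5/4)/(1/4) = 5; row 2: entry -1/4 ≤ 0; row 3: (63/4)/(3/4) = 21. Minimum is 5 at row 1 (x2 leaves); pivot element 1/4.
Divide row 1 by 1/4; eliminate column x1 from the other rows.
After both pivots, the entry at constraint row 1, column RHS is 5.

5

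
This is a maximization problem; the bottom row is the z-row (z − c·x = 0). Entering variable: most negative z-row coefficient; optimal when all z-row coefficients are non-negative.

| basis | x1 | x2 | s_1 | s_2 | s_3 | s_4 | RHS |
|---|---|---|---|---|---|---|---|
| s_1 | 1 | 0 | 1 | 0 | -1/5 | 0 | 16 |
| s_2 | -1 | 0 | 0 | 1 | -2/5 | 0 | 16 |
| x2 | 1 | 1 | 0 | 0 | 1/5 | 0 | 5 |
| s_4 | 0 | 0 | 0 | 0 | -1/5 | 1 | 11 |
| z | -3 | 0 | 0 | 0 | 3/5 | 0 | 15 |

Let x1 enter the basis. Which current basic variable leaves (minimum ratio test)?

x2

Column x1 entries and ratios — s_1: 16/1 = 16; s_2: -1 ≤ 0, skip; x2: 5/1 = 5; s_4: 0 ≤ 0, skip.
Smallest ratio is 5 in the row of x2, so x2 leaves.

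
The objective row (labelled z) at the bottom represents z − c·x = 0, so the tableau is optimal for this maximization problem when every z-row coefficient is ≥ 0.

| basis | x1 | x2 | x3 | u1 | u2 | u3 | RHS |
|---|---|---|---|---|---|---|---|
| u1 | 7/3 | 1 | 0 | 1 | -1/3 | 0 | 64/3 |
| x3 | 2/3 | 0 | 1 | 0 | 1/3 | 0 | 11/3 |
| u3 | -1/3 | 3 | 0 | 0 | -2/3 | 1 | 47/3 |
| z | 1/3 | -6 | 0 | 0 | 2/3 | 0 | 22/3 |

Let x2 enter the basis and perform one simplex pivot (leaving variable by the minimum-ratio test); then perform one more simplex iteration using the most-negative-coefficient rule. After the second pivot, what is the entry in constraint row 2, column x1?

Ratio test on column x2 — row 1: (64/3)/1 = 64/3; row 2: entry 0 ≤ 0; row 3: (47/3)/3 = 47/9. Minimum is 47/9 at row 3 (u3 leaves); pivot element 3.
Divide row 3 by 3; eliminate column x2 from the other rows.
Second iteration: most negative z-row entry is -2/3 in column u2, so u2 enters.
Ratio test on column u2 — row 1: entry -1/9 ≤ 0; row 2: (11/3)/(1/3) = 11; row 3: entry -2/9 ≤ 0. Minimum is 11 at row 2 (x3 leaves); pivot element 1/3.
Divide row 2 by 1/3; eliminate column u2 from the other rows.
After both pivots, the entry at constraint row 2, column x1 is 2.

2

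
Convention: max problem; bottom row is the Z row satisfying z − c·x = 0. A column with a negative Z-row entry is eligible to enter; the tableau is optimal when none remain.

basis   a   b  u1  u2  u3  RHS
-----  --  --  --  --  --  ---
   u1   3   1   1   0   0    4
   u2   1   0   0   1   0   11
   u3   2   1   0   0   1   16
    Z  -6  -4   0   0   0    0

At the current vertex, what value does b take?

b is not in the basis, so in the current basic feasible solution b = 0.

0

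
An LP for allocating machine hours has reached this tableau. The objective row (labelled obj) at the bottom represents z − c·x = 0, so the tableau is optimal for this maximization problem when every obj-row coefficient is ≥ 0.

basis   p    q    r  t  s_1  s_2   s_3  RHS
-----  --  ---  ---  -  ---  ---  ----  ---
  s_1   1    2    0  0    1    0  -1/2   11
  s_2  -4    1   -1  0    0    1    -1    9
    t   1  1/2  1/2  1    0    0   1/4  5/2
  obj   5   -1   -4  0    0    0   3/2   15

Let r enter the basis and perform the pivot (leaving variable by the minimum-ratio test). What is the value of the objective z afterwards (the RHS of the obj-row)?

Ratio test on column r — row 1: entry 0 ≤ 0; row 2: entry -1 ≤ 0; row 3: (5/2)/(1/2) = 5. Minimum is 5 at row 3 (t leaves); pivot element 1/2.
Pivot on row 3; the obj-row RHS becomes 15 − (-4)·5 = 35.

35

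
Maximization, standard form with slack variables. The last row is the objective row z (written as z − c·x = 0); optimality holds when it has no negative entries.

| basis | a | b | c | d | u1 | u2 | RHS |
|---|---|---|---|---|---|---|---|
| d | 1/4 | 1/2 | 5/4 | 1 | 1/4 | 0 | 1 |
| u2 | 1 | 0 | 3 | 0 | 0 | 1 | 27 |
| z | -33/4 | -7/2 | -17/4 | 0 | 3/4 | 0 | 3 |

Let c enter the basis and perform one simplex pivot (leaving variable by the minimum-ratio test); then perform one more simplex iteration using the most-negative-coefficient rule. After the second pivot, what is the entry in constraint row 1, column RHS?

4

Ratio test on column c — row 1: 1/(5/4) = 4/5; row 2: 27/3 = 9. Minimum is 4/5 at row 1 (d leaves); pivot element 5/4.
Divide row 1 by 5/4; eliminate column c from the other rows.
Second iteration: most negative z-row entry is -37/5 in column a, so a enters.
Ratio test on column a — row 1: (4/5)/(1/5) = 4; row 2: (123/5)/(2/5) = 123/2. Minimum is 4 at row 1 (c leaves); pivot element 1/5.
Divide row 1 by 1/5; eliminate column a from the other rows.
After both pivots, the entry at constraint row 1, column RHS is 4.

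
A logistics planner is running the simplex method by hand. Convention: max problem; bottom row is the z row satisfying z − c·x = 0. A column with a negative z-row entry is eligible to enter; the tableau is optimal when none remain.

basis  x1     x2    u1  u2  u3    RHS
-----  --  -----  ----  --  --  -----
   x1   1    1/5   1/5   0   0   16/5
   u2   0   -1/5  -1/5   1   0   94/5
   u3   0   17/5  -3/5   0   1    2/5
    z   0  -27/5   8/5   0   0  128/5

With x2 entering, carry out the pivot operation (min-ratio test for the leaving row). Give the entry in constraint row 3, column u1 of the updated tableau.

Ratio test on column x2 — row 1: (16/5)/(1/5) = 16; row 2: entry -1/5 ≤ 0; row 3: (2/5)/(17/5) = 2/17. Minimum is 2/17 at row 3 (u3 leaves); pivot element 17/5.
Divide row 3 by 17/5; eliminate column x2 from the other rows.
In the new row 3, the u1 entry is the old entry divided by the pivot: (-3/5)/(17/5) = -3/17.

-3/17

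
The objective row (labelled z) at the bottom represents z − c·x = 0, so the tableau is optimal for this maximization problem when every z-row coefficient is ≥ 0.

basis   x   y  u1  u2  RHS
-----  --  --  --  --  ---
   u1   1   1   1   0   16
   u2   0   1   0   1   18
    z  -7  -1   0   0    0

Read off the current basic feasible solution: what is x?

x is not in the basis, so in the current basic feasible solution x = 0.

0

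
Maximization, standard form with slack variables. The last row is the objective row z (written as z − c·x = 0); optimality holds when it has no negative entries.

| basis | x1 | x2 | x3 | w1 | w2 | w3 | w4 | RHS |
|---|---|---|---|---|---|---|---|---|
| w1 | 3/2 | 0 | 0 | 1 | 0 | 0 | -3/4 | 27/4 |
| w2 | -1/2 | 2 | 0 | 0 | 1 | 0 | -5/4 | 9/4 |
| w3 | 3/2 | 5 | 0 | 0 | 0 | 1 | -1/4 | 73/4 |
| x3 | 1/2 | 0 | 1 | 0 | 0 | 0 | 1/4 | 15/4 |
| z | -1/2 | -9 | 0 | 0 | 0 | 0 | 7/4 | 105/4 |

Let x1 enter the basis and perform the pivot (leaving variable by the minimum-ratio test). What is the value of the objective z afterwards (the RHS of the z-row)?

57/2

Ratio test on column x1 — row 1: (27/4)/(3/2) = 9/2; row 2: entry -1/2 ≤ 0; row 3: (73/4)/(3/2) = 73/6; row 4: (15/4)/(1/2) = 15/2. Minimum is 9/2 at row 1 (w1 leaves); pivot element 3/2.
Pivot on row 1; the z-row RHS becomes 105/4 − (-1/2)·(9/2) = 57/2.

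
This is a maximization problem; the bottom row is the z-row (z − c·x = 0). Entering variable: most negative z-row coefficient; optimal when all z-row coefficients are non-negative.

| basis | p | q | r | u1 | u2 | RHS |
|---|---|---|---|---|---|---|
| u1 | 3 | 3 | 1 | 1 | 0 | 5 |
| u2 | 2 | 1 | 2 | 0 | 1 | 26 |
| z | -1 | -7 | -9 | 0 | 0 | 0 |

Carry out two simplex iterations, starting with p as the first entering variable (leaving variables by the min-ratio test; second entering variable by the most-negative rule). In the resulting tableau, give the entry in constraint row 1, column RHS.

Ratio test on column p — row 1: 5/3 = 5/3; row 2: 26/2 = 13. Minimum is 5/3 at row 1 (u1 leaves); pivot element 3.
Divide row 1 by 3; eliminate column p from the other rows.
Second iteration: most negative z-row entry is -26/3 in column r, so r enters.
Ratio test on column r — row 1: (5/3)/(1/3) = 5; row 2: (68/3)/(4/3) = 17. Minimum is 5 at row 1 (p leaves); pivot element 1/3.
Divide row 1 by 1/3; eliminate column r from the other rows.
After both pivots, the entry at constraint row 1, column RHS is 5.

5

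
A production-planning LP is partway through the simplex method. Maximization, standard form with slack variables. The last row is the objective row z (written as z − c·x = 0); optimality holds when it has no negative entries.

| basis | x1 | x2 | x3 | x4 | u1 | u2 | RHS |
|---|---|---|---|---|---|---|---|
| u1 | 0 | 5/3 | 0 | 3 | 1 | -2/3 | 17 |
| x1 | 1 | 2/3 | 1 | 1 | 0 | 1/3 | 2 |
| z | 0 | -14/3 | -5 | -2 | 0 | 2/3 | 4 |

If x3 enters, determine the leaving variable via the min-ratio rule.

x1

Column x3 entries and ratios — u1: 0 ≤ 0, skip; x1: 2/1 = 2.
Smallest ratio is 2 in the row of x1, so x1 leaves.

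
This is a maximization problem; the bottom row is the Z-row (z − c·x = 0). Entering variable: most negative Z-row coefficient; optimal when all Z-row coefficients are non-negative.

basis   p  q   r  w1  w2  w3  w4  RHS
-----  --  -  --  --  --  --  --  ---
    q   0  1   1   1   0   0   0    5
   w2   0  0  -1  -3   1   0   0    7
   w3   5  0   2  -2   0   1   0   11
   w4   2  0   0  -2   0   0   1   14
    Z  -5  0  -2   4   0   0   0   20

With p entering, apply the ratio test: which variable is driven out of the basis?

Column p entries and ratios — q: 0 ≤ 0, skip; w2: 0 ≤ 0, skip; w3: 11/5 = 11/5; w4: 14/2 = 7.
Smallest ratio is 11/5 in the row of w3, so w3 leaves.

w3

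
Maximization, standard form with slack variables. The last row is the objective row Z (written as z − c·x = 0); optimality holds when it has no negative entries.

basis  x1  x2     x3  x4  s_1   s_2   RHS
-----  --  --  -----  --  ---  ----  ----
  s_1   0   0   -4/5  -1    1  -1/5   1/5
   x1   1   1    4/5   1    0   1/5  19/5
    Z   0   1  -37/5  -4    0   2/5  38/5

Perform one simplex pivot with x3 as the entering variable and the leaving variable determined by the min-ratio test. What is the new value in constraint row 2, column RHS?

Ratio test on column x3 — row 1: entry -4/5 ≤ 0; row 2: (19/5)/(4/5) = 19/4. Minimum is 19/4 at row 2 (x1 leaves); pivot element 4/5.
Divide row 2 by 4/5; eliminate column x3 from the other rows.
In the new row 2, the RHS entry is the old entry divided by the pivot: (19/5)/(4/5) = 19/4.

19/4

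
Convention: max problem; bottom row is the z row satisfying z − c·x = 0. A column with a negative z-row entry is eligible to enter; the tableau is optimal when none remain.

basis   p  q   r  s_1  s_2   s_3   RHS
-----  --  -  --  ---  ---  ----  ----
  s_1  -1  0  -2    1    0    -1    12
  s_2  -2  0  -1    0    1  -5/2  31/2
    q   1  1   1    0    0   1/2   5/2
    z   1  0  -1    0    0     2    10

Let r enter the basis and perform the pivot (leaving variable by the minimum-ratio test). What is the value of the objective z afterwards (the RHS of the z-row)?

25/2

Ratio test on column r — row 1: entry -2 ≤ 0; row 2: entry -1 ≤ 0; row 3: (5/2)/1 = 5/2. Minimum is 5/2 at row 3 (q leaves); pivot element 1.
Pivot on row 3; the z-row RHS becomes 10 − (-1)·(5/2) = 25/2.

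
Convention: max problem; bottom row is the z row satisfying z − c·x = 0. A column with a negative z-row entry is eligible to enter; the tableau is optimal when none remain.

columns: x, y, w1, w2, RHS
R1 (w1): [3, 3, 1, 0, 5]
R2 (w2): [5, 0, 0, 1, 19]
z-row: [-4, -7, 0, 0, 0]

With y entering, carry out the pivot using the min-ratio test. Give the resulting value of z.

35/3

Ratio test on column y — row 1: 5/3 = 5/3; row 2: entry 0 ≤ 0. Minimum is 5/3 at row 1 (w1 leaves); pivot element 3.
Pivot on row 1; the z-row RHS becomes 0 − (-7)·(5/3) = 35/3.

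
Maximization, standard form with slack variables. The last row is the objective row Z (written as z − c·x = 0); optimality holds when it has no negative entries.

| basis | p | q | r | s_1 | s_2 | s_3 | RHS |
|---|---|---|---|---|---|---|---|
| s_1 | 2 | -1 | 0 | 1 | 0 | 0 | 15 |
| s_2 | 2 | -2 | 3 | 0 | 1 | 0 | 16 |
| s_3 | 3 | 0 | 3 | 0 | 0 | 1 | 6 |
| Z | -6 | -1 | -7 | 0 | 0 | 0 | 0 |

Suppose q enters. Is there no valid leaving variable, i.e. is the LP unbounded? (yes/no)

Every constraint-row entry in column q is ≤ 0, so increasing q is unbounded.

yes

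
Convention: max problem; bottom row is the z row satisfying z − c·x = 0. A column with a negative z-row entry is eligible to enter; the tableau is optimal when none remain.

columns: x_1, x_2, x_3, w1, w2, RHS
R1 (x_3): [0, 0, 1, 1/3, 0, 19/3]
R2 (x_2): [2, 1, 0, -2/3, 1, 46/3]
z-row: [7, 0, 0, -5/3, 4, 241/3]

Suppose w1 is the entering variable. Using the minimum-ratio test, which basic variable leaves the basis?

x_3

Column w1 entries and ratios — x_3: (19/3)/(1/3) = 19; x_2: -2/3 ≤ 0, skip.
Smallest ratio is 19 in the row of x_3, so x_3 leaves.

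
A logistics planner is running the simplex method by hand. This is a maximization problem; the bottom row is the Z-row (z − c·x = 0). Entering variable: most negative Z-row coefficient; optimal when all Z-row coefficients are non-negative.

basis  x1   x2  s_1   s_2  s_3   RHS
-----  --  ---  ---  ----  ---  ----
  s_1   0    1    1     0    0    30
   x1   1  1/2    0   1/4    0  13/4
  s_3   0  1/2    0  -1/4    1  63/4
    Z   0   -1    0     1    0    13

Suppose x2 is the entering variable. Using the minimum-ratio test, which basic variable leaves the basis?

x1

Column x2 entries and ratios — s_1: 30/1 = 30; x1: (13/4)/(1/2) = 13/2; s_3: (63/4)/(1/2) = 63/2.
Smallest ratio is 13/2 in the row of x1, so x1 leaves.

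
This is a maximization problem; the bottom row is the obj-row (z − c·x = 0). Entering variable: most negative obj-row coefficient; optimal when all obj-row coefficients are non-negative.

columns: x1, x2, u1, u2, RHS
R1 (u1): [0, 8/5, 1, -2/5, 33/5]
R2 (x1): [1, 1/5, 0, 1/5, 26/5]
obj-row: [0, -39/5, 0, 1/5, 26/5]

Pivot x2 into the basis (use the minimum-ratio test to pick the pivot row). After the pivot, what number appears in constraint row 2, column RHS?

Ratio test on column x2 — row 1: (33/5)/(8/5) = 33/8; row 2: (26/5)/(1/5) = 26. Minimum is 33/8 at row 1 (u1 leaves); pivot element 8/5.
Divide row 1 by 8/5; eliminate column x2 from the other rows.
Row 2 update in column RHS: 26/5 − (1/5)·(33/8) = 35/8.

35/8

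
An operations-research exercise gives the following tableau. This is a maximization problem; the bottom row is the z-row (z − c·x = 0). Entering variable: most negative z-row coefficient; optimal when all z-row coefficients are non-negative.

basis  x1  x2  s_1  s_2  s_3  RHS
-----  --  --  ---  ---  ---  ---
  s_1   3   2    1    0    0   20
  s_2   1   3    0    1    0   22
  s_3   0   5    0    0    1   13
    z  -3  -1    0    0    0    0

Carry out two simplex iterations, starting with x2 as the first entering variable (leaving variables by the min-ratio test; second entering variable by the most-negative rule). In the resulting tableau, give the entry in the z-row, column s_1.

1

Ratio test on column x2 — row 1: 20/2 = 10; row 2: 22/3 = 22/3; row 3: 13/5 = 13/5. Minimum is 13/5 at row 3 (s_3 leaves); pivot element 5.
Divide row 3 by 5; eliminate column x2 from the other rows.
Second iteration: most negative z-row entry is -3 in column x1, so x1 enters.
Ratio test on column x1 — row 1: (74/5)/3 = 74/15; row 2: (71/5)/1 = 71/5; row 3: entry 0 ≤ 0. Minimum is 74/15 at row 1 (s_1 leaves); pivot element 3.
Divide row 1 by 3; eliminate column x1 from the other rows.
After both pivots, the entry at the z-row, column s_1 is 1.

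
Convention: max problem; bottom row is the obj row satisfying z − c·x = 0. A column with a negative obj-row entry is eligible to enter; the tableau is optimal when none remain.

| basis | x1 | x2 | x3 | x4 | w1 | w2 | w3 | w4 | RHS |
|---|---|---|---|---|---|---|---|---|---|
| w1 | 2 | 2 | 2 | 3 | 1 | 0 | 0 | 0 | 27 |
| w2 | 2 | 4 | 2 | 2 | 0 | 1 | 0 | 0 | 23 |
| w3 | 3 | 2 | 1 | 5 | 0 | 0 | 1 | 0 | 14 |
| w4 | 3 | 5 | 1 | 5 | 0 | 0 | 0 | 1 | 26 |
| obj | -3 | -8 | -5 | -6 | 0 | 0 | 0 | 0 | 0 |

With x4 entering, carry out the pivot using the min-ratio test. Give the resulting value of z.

84/5

Ratio test on column x4 — row 1: 27/3 = 9; row 2: 23/2 = 23/2; row 3: 14/5 = 14/5; row 4: 26/5 = 26/5. Minimum is 14/5 at row 3 (w3 leaves); pivot element 5.
Pivot on row 3; the obj-row RHS becomes 0 − (-6)·(14/5) = 84/5.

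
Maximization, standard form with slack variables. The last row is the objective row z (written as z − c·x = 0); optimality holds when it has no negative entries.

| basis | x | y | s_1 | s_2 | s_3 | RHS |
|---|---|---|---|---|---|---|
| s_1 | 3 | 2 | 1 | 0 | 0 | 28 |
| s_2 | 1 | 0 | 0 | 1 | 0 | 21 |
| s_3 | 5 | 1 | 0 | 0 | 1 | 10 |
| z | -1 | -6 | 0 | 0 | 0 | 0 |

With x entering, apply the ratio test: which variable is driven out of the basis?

Column x entries and ratios — s_1: 28/3 = 28/3; s_2: 21/1 = 21; s_3: 10/5 = 2.
Smallest ratio is 2 in the row of s_3, so s_3 leaves.

s_3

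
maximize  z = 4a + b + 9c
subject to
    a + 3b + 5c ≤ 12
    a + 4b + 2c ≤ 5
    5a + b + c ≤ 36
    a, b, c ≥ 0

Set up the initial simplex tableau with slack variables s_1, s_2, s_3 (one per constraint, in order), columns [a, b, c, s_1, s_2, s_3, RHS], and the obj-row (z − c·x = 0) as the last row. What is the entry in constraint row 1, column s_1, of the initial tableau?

1

Slack s_1 belongs to constraint 1; its column is the unit vector e_1, so the entry in row 1 is 1.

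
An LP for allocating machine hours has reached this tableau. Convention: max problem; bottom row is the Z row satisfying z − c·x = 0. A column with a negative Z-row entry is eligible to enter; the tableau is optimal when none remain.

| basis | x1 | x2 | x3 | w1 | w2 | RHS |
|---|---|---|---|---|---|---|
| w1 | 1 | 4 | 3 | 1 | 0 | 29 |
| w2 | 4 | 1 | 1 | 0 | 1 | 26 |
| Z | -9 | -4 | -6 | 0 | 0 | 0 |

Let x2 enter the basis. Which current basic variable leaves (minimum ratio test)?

w1

Column x2 entries and ratios — w1: 29/4 = 29/4; w2: 26/1 = 26.
Smallest ratio is 29/4 in the row of w1, so w1 leaves.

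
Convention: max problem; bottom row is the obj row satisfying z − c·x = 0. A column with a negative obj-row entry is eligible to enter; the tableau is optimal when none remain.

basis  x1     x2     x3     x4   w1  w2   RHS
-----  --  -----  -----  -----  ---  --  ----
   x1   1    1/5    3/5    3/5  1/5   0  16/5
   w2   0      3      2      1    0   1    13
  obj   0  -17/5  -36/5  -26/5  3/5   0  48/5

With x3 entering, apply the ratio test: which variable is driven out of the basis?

x1

Column x3 entries and ratios — x1: (16/5)/(3/5) = 16/3; w2: 13/2 = 13/2.
Smallest ratio is 16/3 in the row of x1, so x1 leaves.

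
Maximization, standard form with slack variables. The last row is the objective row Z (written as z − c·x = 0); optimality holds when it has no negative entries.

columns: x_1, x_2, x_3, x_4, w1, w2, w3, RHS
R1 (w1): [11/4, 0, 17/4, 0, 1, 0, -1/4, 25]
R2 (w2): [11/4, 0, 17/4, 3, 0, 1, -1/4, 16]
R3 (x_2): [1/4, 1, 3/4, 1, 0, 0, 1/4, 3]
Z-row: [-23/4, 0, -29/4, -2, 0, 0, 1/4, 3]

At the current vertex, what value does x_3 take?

x_3 is not in the basis, so in the current basic feasible solution x_3 = 0.

0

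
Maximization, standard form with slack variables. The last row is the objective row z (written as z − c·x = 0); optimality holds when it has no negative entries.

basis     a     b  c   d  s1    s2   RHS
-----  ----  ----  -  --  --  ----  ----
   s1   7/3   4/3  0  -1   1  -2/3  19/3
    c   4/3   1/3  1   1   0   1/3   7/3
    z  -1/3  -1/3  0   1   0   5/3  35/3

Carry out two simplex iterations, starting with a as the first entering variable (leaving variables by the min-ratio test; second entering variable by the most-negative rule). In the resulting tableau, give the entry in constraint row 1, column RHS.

Ratio test on column a — row 1: (19/3)/(7/3) = 19/7; row 2: (7/3)/(4/3) = 7/4. Minimum is 7/4 at row 2 (c leaves); pivot element 4/3.
Divide row 2 by 4/3; eliminate column a from the other rows.
Second iteration: most negative z-row entry is -1/4 in column b, so b enters.
Ratio test on column b — row 1: (9/4)/(3/4) = 3; row 2: (7/4)/(1/4) = 7. Minimum is 3 at row 1 (s1 leaves); pivot element 3/4.
Divide row 1 by 3/4; eliminate column b from the other rows.
After both pivots, the entry at constraint row 1, column RHS is 3.

3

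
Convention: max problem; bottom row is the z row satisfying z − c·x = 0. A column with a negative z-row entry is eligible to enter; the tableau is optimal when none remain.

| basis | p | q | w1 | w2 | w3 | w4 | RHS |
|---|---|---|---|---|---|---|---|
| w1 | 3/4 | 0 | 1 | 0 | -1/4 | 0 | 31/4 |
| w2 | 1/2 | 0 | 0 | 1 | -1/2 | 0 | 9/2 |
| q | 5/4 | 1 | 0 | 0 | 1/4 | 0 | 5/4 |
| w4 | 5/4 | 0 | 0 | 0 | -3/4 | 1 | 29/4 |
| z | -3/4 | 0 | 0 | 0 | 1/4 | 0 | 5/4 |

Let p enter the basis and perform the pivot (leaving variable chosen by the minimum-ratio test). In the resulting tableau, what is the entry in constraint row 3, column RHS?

1

Ratio test on column p — row 1: (31/4)/(3/4) = 31/3; row 2: (9/2)/(1/2) = 9; row 3: (5/4)/(5/4) = 1; row 4: (29/4)/(5/4) = 29/5. Minimum is 1 at row 3 (q leaves); pivot element 5/4.
Divide row 3 by 5/4; eliminate column p from the other rows.
In the new row 3, the RHS entry is the old entry divided by the pivot: (5/4)/(5/4) = 1.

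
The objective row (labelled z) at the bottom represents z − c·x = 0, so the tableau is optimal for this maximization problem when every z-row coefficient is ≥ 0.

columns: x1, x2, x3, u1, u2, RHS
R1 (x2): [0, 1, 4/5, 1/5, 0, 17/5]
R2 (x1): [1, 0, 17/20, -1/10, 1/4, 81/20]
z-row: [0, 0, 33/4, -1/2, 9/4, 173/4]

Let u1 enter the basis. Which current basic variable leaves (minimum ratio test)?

Column u1 entries and ratios — x2: (17/5)/(1/5) = 17; x1: -1/10 ≤ 0, skip.
Smallest ratio is 17 in the row of x2, so x2 leaves.

x2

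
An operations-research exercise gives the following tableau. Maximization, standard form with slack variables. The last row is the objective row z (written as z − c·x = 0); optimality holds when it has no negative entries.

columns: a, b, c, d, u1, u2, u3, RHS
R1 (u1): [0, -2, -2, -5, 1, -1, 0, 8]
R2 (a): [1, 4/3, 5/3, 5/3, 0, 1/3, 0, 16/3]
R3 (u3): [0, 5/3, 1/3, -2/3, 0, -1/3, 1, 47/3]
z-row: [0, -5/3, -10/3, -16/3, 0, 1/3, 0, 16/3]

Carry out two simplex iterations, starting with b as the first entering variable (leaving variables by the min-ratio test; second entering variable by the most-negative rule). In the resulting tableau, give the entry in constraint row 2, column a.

Ratio test on column b — row 1: entry -2 ≤ 0; row 2: (16/3)/(4/3) = 4; row 3: (47/3)/(5/3) = 47/5. Minimum is 4 at row 2 (a leaves); pivot element 4/3.
Divide row 2 by 4/3; eliminate column b from the other rows.
Second iteration: most negative z-row entry is -13/4 in column d, so d enters.
Ratio test on column d — row 1: entry -5/2 ≤ 0; row 2: 4/(5/4) = 16/5; row 3: entry -11/4 ≤ 0. Minimum is 16/5 at row 2 (b leaves); pivot element 5/4.
Divide row 2 by 5/4; eliminate column d from the other rows.
After both pivots, the entry at constraint row 2, column a is 3/5.

3/5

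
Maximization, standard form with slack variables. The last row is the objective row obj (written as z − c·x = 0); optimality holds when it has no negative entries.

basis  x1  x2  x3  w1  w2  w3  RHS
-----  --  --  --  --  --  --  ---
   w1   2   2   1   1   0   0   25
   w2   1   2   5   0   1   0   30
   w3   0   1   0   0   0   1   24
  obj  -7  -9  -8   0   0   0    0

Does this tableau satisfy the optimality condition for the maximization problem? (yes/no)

no

The obj-row has a negative entry -9 in column x2, so it is not optimal.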